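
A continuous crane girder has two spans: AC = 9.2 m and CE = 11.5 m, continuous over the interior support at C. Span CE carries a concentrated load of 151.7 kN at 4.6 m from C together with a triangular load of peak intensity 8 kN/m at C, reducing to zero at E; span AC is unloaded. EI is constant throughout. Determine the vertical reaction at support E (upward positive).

R_E = 56.42 kN

Take M_C as the redundant. Released structure: two simple spans AC and CE with a hinge at C.
End slopes at the hinge C, treating each span as simply supported:
  span CE: point load 151.7 at a = 4.6: Pab(L + b)/(6LEI) = 1284/EI
  span CE: triangular load, peak 8: w₀L³/(45EI) = 270.4/EI
  relative rotation θ_0 = (0 + 1554)/EI = 1554/EI
A unit hogging moment at C produces rotation L₁/(3EI) + L₂/(3EI) = 6.9/EI.
Slope continuity at C: θ_0 = M_C·6.9/EI, so M_C = 1554/6.9 = 225.3 kN·m (hogging).
Span CE, ΣM about E: R_C^{CE}·11.5 = 1399 + 225.3, so R_C^{CE} = 141.3 kN and R_E = 197.7 − 141.3 = 56.42 kN.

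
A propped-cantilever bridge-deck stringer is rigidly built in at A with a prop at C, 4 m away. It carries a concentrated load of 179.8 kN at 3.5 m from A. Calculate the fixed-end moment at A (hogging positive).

Release the roller at C. Primary structure: cantilever fixed at A.
Downward deflection at the released point C due to the loads:
  point load 179.8 at a = 3.5: Pa²(3L − a)/(6EI) = 3120/EI
Tip deflection under a unit load at C: L³/(3EI) = 21.33/EI.
The prop prevents deflection at C: R_C = δ_0/δ_{CC} = 3120/21.33 = 146.3 kN.
Moment equilibrium about A: M_A = Σ(load moments about A) − R_C·L = 629.3 − 146.3×4 = 44.25 kN·m.

M_A = 44.25 kN·m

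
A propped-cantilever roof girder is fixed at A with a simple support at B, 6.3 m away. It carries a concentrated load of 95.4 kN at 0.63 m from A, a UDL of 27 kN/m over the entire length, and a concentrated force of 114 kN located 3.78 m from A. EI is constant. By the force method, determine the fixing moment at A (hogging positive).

Choose R_B as the redundant. The primary structure is the cantilever fixed at A.
Primary-structure tip deflection at B by superposition:
  point load 95.4 at a = 0.63: Pa²(3L − a)/(6EI) = 115.3/EI
  UDL 27: wL⁴/(8EI) = 5317/EI
  point load 114 at a = 3.78: Pa²(3L − a)/(6EI) = 4105/EI
  δ_0 = 9537/EI
Tip deflection under a unit load at B: L³/(3EI) = 83.35/EI.
Compatibility at B: δ_0 − R_B·δ_{BB} = 0, so R_B = 9537/83.35 = 114.4 kN.
Moment equilibrium about A: M_A = Σ(load moments about A) − R_B·L = 1027 − 114.4×6.3 = 306 kN·m.

M_A = 306 kN·m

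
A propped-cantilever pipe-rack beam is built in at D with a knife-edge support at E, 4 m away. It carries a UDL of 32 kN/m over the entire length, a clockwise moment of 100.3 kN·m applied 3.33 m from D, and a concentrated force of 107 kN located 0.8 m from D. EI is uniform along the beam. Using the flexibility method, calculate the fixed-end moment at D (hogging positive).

Take the reaction at E as the redundant and release it; the primary structure is a cantilever fixed at D.
Downward deflection at the released point E due to the loads:
  UDL 32: wL⁴/(8EI) = 1024/EI
  clockwise couple 100.3 at a = 3.33: M₀a(2L − a)/(2EI) = 779.9/EI
  point load 107 at a = 0.8: Pa²(3L − a)/(6EI) = 127.8/EI
  δ_0 = 1932/EI
Tip deflection under a unit load at E: L³/(3EI) = 21.33/EI.
Compatibility at E: δ_0 − R_E·δ_{EE} = 0, so R_E = 1932/21.33 = 90.55 kN.
Moment equilibrium about D: M_D = Σ(load moments about D) − R_E·L = 441.9 − 90.55×4 = 79.7 kN·m.

M_D = 79.7 kN·m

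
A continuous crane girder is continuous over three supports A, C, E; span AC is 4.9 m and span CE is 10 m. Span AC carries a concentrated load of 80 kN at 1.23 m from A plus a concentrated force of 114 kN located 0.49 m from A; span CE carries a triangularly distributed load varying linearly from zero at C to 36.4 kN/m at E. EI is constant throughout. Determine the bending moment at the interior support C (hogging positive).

Insert a hinge at C; M_C is the redundant, and each span becomes simply supported.
Rotations at C on the released spans (each span's end-slope, ×1/EI):
  span AC: point load 80 at a = 1.23: Pab(L + a)/(6LEI) = 75.3/EI
  span AC: point load 114 at a = 0.49: Pab(L + a)/(6LEI) = 45.16/EI
  span CE: triangular load, peak 36.4: 7w₀L³/(360EI) = 707.8/EI
  relative rotation θ_0 = (120.5 + 707.8)/EI = 828.2/EI
A unit hogging moment at C produces rotation L₁/(3EI) + L₂/(3EI) = 4.967/EI.
Compatibility: M_C·(L₁+L₂)/(3EI) = θ_0, giving M_C = 166.8 kN·m (hogging).

M_C = 166.8 kN·m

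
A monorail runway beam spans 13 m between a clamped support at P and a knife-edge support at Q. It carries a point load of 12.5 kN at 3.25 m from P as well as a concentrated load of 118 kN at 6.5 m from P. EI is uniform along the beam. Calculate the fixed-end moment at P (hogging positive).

M_P = 314.3 kN·m

Take the reaction at Q as the redundant and release it; the primary structure is a cantilever fixed at P.
Free-end deflection of the primary structure under the applied loading (downward +):
  point load 12.5 at a = 3.25: Pa²(3L − a)/(6EI) = 786.7/EI
  point load 118 at a = 6.5: Pa²(3L − a)/(6EI) = 27005/EI
  δ_0 = 27791/EI
Flexibility coefficient — unit upward force at Q: δ_{QQ} = L³/(3EI) = 732.3/EI.
The prop prevents deflection at Q: R_Q = δ_0/δ_{QQ} = 27791/732.3 = 37.95 kN.
Moment equilibrium about P: M_P = Σ(load moments about P) − R_Q·L = 807.6 − 37.95×13 = 314.3 kN·m.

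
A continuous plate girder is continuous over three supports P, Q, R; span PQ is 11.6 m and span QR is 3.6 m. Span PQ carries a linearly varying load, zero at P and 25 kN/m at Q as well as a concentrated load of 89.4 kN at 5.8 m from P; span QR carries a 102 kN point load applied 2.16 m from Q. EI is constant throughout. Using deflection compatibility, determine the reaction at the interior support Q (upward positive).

Take M_Q as the redundant. Released structure: two simple spans PQ and QR with a hinge at Q.
Discontinuity in slope at Q on the released structure — sum the simple-span end rotations:
  span PQ: triangular load, peak 25: w₀L³/(45EI) = 867.2/EI
  span PQ: point load 89.4 at a = 5.8: Pab(L + a)/(6LEI) = 751.9/EI
  span QR: point load 102 at a = 2.16: Pab(L + b)/(6LEI) = 74.03/EI
  relative rotation θ_0 = (1619 + 74.03)/EI = 1693/EI
A unit hogging moment at Q produces rotation L₁/(3EI) + L₂/(3EI) = 5.067/EI.
Slope continuity at Q: θ_0 = M_Q·5.067/EI, so M_Q = 1693/5.067 = 334.2 kN·m (hogging).
Span PQ, ΣM about P with M_Q applied at Q: R_Q^{PQ}·11.6 = 1640 + 334.2, so R_Q^{PQ} = 170.2 kN and R_P = 234.4 − 170.2 = 64.23 kN.
Span QR, ΣM about R: R_Q^{QR}·3.6 = 146.9 + 334.2, so R_Q^{QR} = 133.6 kN and R_R = 102 − 133.6 = -31.62 kN.
R_Q = 170.2 + 133.6 = 303.8 kN.

R_Q = 303.8 kN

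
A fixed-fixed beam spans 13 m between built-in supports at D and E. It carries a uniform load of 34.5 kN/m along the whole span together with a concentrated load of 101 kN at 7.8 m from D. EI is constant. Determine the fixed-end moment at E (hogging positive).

M_E = 674.9 kN·m

Take the two fixed-end moments M_D, M_E as redundants; the released structure is the simple span DE.
End rotations of the released simple span under the applied load (×1/EI):
  at D: UDL 34.5: wL³/(24EI) = 3158/EI
  at E: UDL 34.5: wL³/(24EI) = 3158/EI
  at D: point load 101 at a = 7.8: Pab(L + b)/(6LEI) = 955.9/EI
  at E: point load 101 at a = 7.8: Pab(L + a)/(6LEI) = 1092/EI
  θ_D0 = 4114/EI,  θ_E0 = 4251/EI
Flexibility coefficients: a unit moment at one end gives L/(3EI) there and L/(6EI) at the far end, so f₁₁ = f₂₂ = 4.333/EI and f₁₂ = f₂₁ = 2.167/EI.
Compatibility — zero rotation at each built-in end:
  4.333 M_D + 2.167 M_E = 4114
  2.167 M_D + 4.333 M_E = 4251
Solving the pair gives M_D = 611.9 kN·m and M_E = 674.9 kN·m (hogging).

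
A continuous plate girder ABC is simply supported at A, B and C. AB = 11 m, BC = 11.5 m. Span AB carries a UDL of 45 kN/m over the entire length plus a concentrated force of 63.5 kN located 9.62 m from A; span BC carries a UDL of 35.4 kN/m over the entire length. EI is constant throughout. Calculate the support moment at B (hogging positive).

M_B = 667 kN·m

Release continuity at B by inserting a hinge; the redundant is the internal moment M_B. The primary structure is two simply-supported spans AB and BC.
Discontinuity in slope at B on the released structure — sum the simple-span end rotations:
  span AB: UDL 45: wL³/(24EI) = 2496/EI
  span AB: point load 63.5 at a = 9.62: Pab(L + a)/(6LEI) = 263.4/EI
  span BC: UDL 35.4: wL³/(24EI) = 2243/EI
  relative rotation θ_0 = (2759 + 2243)/EI = 5002/EI
A unit hogging moment at B produces rotation L₁/(3EI) + L₂/(3EI) = 7.5/EI.
Slope continuity at B: θ_0 = M_B·7.5/EI, so M_B = 5002/7.5 = 667 kN·m (hogging).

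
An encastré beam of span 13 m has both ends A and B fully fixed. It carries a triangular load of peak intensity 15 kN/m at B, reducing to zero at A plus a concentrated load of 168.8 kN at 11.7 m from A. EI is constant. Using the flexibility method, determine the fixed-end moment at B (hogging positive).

M_B = 304.5 kN·m

Release both end moments; the primary structure is a simply-supported span AB with redundants M_A and M_B.
End rotations of the released simple span under the applied load (×1/EI):
  at A: triangular load, peak 15: 7w₀L³/(360EI) = 640.8/EI
  at B: triangular load, peak 15: w₀L³/(45EI) = 732.3/EI
  at A: point load 168.8 at a = 11.7: Pab(L + b)/(6LEI) = 470.7/EI
  at B: point load 168.8 at a = 11.7: Pab(L + a)/(6LEI) = 813/EI
  θ_A0 = 1111/EI,  θ_B0 = 1545/EI
Flexibility coefficients: a unit moment at one end gives L/(3EI) there and L/(6EI) at the far end, so f₁₁ = f₂₂ = 4.333/EI and f₁₂ = f₂₁ = 2.167/EI.
Compatibility — zero rotation at each built-in end:
  4.333 M_A + 2.167 M_B = 1111
  2.167 M_A + 4.333 M_B = 1545
Solving the pair gives M_A = 104.2 kN·m and M_B = 304.5 kN·m (hogging).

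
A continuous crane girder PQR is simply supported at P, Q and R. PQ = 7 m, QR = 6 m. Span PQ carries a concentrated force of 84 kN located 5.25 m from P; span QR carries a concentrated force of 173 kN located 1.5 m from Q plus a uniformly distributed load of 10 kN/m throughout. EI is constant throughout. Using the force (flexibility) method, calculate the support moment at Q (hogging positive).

Insert a hinge at Q; M_Q is the redundant, and each span becomes simply supported.
End slopes at the hinge Q, treating each span as simply supported:
  span PQ: point load 84 at a = 5.25: Pab(L + a)/(6LEI) = 225.1/EI
  span QR: point load 173 at a = 1.5: Pab(L + b)/(6LEI) = 340.6/EI
  span QR: UDL 10: wL³/(24EI) = 90/EI
  relative rotation θ_0 = (225.1 + 430.6)/EI = 655.7/EI
A unit hogging moment at Q produces rotation L₁/(3EI) + L₂/(3EI) = 4.333/EI.
Slope continuity at Q: θ_0 = M_Q·4.333/EI, so M_Q = 655.7/4.333 = 151.3 kN·m (hogging).

M_Q = 151.3 kN·m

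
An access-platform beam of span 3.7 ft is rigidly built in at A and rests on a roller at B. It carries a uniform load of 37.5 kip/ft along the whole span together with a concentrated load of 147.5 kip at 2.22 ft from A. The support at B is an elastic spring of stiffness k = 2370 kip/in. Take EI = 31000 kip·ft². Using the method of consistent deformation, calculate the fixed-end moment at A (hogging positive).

M_A = 181.8 kip·ft

Release the roller at B. Primary structure: cantilever fixed at A.
Deflection at B on the released cantilever, summing each load's contribution:
  UDL 37.5: wL⁴/(8EI) = 878.5/EI
  point load 147.5 at a = 2.22: Pa²(3L − a)/(6EI) = 1076/EI
  δ_0 = 1954/EI
Flexibility coefficient — unit upward force at B: δ_{BB} = L³/(3EI) = 16.88/EI.
With EI = 31000 kip·ft²: δ_0 = 0.063045 ft and δ_{BB} = 0.000545 ft/kip.
Compatibility — the spring shortens by R_B/k under the reaction it provides: δ_0 − R_B·δ_{BB} = R_B/k. With 1/k = 1/(2370×12) ft/kip = 0.000035 ft/kip, R_B = δ_0 / (δ_{BB} + 1/k) = 0.063045 / (0.000545 + 0.000035) = 108.7 kip.
Moment equilibrium about A: M_A = Σ(load moments about A) − R_B·L = 584.1 − 108.7×3.7 = 181.8 kip·ft.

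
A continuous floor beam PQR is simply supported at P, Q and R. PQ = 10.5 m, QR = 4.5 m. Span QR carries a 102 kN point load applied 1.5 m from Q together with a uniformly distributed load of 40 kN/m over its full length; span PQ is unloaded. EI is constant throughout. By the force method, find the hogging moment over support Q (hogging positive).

Insert a hinge at Q; M_Q is the redundant, and each span becomes simply supported.
End slopes at the hinge Q, treating each span as simply supported:
  span QR: point load 102 at a = 1.5: Pab(L + b)/(6LEI) = 127.5/EI
  span QR: UDL 40: wL³/(24EI) = 151.9/EI
  relative rotation θ_0 = (0 + 279.4)/EI = 279.4/EI
A unit hogging moment at Q produces rotation L₁/(3EI) + L₂/(3EI) = 5/EI.
Slope continuity at Q: θ_0 = M_Q·5/EI, so M_Q = 279.4/5 = 55.88 kN·m (hogging).

M_Q = 55.88 kN·m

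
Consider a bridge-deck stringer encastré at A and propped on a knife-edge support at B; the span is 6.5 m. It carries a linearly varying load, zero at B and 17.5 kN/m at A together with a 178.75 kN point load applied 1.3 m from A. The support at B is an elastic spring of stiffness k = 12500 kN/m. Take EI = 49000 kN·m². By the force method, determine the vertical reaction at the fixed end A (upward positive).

Choose R_B as the redundant. The primary structure is the cantilever fixed at A.
Primary-structure tip deflection at B by superposition:
  triangular load, peak 17.5 at the fixed end: w₀L⁴/(30EI) = 1041/EI
  point load 178.75 at a = 1.3: Pa²(3L − a)/(6EI) = 916.3/EI
  δ_0 = 1958/EI
Flexibility coefficient — unit upward force at B: δ_{BB} = L³/(3EI) = 91.54/EI.
With EI = 49000 kN·m²: δ_0 = 0.039951 m and δ_{BB} = 0.001868 m/kN.
Compatibility — the spring shortens by R_B/k under the reaction it provides: δ_0 − R_B·δ_{BB} = R_B/k. With 1/k = 0.00008 m/kN, R_B = δ_0 / (δ_{BB} + 1/k) = 0.039951 / (0.001868 + 0.00008) = 20.51 kN.
Vertical equilibrium: R_A = ΣP − R_B = 235.6 − 20.51 = 215.1 kN.

R_A = 215.1 kN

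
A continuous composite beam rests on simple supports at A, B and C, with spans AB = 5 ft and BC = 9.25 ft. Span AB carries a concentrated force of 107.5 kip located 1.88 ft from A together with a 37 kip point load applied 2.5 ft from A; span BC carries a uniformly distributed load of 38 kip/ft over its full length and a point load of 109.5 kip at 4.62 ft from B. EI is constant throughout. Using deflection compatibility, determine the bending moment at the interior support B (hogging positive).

M_B = 429.8 kip·ft

Insert a hinge at B; M_B is the redundant, and each span becomes simply supported.
End slopes at the hinge B, treating each span as simply supported:
  span AB: point load 107.5 at a = 1.88: Pab(L + a)/(6LEI) = 144.6/EI
  span AB: point load 37 at a = 2.5: Pab(L + a)/(6LEI) = 57.81/EI
  span BC: UDL 38: wL³/(24EI) = 1253/EI
  span BC: point load 109.5 at a = 4.62: Pab(L + b)/(6LEI) = 585.8/EI
  relative rotation θ_0 = (202.4 + 1839)/EI = 2041/EI
A unit hogging moment at B produces rotation L₁/(3EI) + L₂/(3EI) = 4.75/EI.
Slope continuity at B: θ_0 = M_B·4.75/EI, so M_B = 2041/4.75 = 429.8 kip·ft (hogging).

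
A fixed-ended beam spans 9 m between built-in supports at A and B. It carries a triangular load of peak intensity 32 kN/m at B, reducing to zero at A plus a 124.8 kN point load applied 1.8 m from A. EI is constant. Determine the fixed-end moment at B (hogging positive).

M_B = 165.5 kN·m

Release both end moments; the primary structure is a simply-supported span AB with redundants M_A and M_B.
On the primary (simply-supported) span, the end slopes from the loading are:
  at A: triangular load, peak 32: 7w₀L³/(360EI) = 453.6/EI
  at B: triangular load, peak 32: w₀L³/(45EI) = 518.4/EI
  at A: point load 124.8 at a = 1.8: Pab(L + b)/(6LEI) = 485.2/EI
  at B: point load 124.8 at a = 1.8: Pab(L + a)/(6LEI) = 323.5/EI
  θ_A0 = 938.8/EI,  θ_B0 = 841.9/EI
Flexibility coefficients: a unit moment at one end gives L/(3EI) there and L/(6EI) at the far end, so f₁₁ = f₂₂ = 3/EI and f₁₂ = f₂₁ = 1.5/EI.
Compatibility — zero rotation at each built-in end:
  3 M_A + 1.5 M_B = 938.8
  1.5 M_A + 3 M_B = 841.9
Solving the pair gives M_A = 230.2 kN·m and M_B = 165.5 kN·m (hogging).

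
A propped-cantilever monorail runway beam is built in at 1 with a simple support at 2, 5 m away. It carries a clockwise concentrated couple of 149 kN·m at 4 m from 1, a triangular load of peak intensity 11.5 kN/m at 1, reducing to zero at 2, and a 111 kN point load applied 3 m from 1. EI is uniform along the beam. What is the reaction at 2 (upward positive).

R_2 = 96.61 kN

Choose R_2 as the redundant. The primary structure is the cantilever fixed at 1.
Downward deflection at the released point 2 due to the loads:
  clockwise couple 149 at a = 4: M₀a(2L − a)/(2EI) = 1788/EI
  triangular load, peak 11.5 at the fixed end: w₀L⁴/(30EI) = 239.6/EI
  point load 111 at a = 3: Pa²(3L − a)/(6EI) = 1998/EI
  δ_0 = 4026/EI
Flexibility coefficient — unit upward force at 2: δ_{22} = L³/(3EI) = 41.67/EI.
The prop prevents deflection at 2: R_2 = δ_0/δ_{22} = 4026/41.67 = 96.61 kN.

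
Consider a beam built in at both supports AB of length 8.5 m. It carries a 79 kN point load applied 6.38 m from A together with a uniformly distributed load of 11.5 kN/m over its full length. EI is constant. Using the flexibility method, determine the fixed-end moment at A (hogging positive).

Take the two fixed-end moments M_A, M_B as redundants; the released structure is the simple span AB.
Simple-span end rotations at A and B under the given loads:
  at A: point load 79 at a = 6.38: Pab(L + b)/(6LEI) = 222.5/EI
  at B: point load 79 at a = 6.38: Pab(L + a)/(6LEI) = 311.8/EI
  at A: UDL 11.5: wL³/(24EI) = 294.3/EI
  at B: UDL 11.5: wL³/(24EI) = 294.3/EI
  θ_A0 = 516.8/EI,  θ_B0 = 606/EI
Flexibility coefficients: a unit moment at one end gives L/(3EI) there and L/(6EI) at the far end, so f₁₁ = f₂₂ = 2.833/EI and f₁₂ = f₂₁ = 1.417/EI.
Compatibility — zero rotation at each built-in end:
  2.833 M_A + 1.417 M_B = 516.8
  1.417 M_A + 2.833 M_B = 606
Solving the pair gives M_A = 100.6 kN·m and M_B = 163.6 kN·m (hogging).

M_A = 100.6 kN·m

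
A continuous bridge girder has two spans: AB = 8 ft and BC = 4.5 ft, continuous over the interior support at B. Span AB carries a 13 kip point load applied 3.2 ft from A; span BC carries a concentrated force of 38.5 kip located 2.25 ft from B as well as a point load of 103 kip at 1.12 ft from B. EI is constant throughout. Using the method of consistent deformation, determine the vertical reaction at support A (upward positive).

R_A = 1.527 kip

Take M_B as the redundant. Released structure: two simple spans AB and BC with a hinge at B.
Rotations at B on the released spans (each span's end-slope, ×1/EI):
  span AB: point load 13 at a = 3.2: Pab(L + a)/(6LEI) = 46.59/EI
  span BC: point load 38.5 at a = 2.25: Pab(L + b)/(6LEI) = 48.73/EI
  span BC: point load 103 at a = 1.12: Pab(L + b)/(6LEI) = 113.8/EI
  relative rotation θ_0 = (46.59 + 162.5)/EI = 209.1/EI
A unit hogging moment at B produces rotation L₁/(3EI) + L₂/(3EI) = 4.167/EI.
Slope continuity at B: θ_0 = M_B·4.167/EI, so M_B = 209.1/4.167 = 50.19 kip·ft (hogging).
Span AB, ΣM about A with M_B applied at B: R_B^{AB}·8 = 41.6 + 50.19, so R_B^{AB} = 11.47 kip and R_A = 13 − 11.47 = 1.527 kip.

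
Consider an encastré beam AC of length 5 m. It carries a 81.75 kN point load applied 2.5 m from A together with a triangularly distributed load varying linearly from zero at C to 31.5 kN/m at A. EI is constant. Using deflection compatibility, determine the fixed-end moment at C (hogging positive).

Release both end moments; the primary structure is a simply-supported span AC with redundants M_A and M_C.
On the primary (simply-supported) span, the end slopes from the loading are:
  at A: point load 81.75 at a = 2.5: Pab(L + b)/(6LEI) = 127.7/EI
  at C: point load 81.75 at a = 2.5: Pab(L + a)/(6LEI) = 127.7/EI
  at A: triangular load, peak 31.5: w₀L³/(45EI) = 87.5/EI
  at C: triangular load, peak 31.5: 7w₀L³/(360EI) = 76.56/EI
  θ_A0 = 215.2/EI,  θ_C0 = 204.3/EI
Flexibility coefficients: a unit moment at one end gives L/(3EI) there and L/(6EI) at the far end, so f₁₁ = f₂₂ = 1.667/EI and f₁₂ = f₂₁ = 0.8333/EI.
Compatibility — zero rotation at each built-in end:
  1.667 M_A + 0.8333 M_C = 215.2
  0.8333 M_A + 1.667 M_C = 204.3
Solving the pair gives M_A = 90.47 kN·m and M_C = 77.34 kN·m (hogging).

M_C = 77.34 kN·m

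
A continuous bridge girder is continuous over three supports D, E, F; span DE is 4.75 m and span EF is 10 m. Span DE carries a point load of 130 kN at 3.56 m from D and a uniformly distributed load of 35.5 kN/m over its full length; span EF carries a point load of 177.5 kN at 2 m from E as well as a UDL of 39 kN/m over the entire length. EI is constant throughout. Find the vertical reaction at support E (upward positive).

Take M_E as the redundant. Released structure: two simple spans DE and EF with a hinge at E.
Rotations at E on the released spans (each span's end-slope, ×1/EI):
  span DE: point load 130 at a = 3.56: Pab(L + a)/(6LEI) = 160.6/EI
  span DE: UDL 35.5: wL³/(24EI) = 158.5/EI
  span EF: point load 177.5 at a = 2: Pab(L + b)/(6LEI) = 852/EI
  span EF: UDL 39: wL³/(24EI) = 1625/EI
  relative rotation θ_0 = (319.1 + 2477)/EI = 2796/EI
A unit hogging moment at E produces rotation L₁/(3EI) + L₂/(3EI) = 4.917/EI.
Slope continuity at E: θ_0 = M_E·4.917/EI, so M_E = 2796/4.917 = 568.7 kN·m (hogging).
Span DE, ΣM about D with M_E applied at E: R_E^{DE}·4.75 = 863.3 + 568.7, so R_E^{DE} = 301.5 kN and R_D = 298.6 − 301.5 = -2.845 kN.
Span EF, ΣM about F: R_E^{EF}·10 = 3370 + 568.7, so R_E^{EF} = 393.9 kN and R_F = 567.5 − 393.9 = 173.6 kN.
R_E = 301.5 + 393.9 = 695.3 kN.

R_E = 695.3 kN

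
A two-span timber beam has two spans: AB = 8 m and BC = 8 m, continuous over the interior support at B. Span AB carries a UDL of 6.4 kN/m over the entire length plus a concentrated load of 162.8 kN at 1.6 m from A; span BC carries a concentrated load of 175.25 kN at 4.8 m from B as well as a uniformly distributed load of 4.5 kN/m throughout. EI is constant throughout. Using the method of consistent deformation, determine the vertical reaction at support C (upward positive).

R_C = 95.16 kN

Take M_B as the redundant. Released structure: two simple spans AB and BC with a hinge at B.
End slopes at the hinge B, treating each span as simply supported:
  span AB: UDL 6.4: wL³/(24EI) = 136.5/EI
  span AB: point load 162.8 at a = 1.6: Pab(L + a)/(6LEI) = 333.4/EI
  span BC: point load 175.25 at a = 4.8: Pab(L + b)/(6LEI) = 628.1/EI
  span BC: UDL 4.5: wL³/(24EI) = 96/EI
  relative rotation θ_0 = (469.9 + 724.1)/EI = 1194/EI
A unit hogging moment at B produces rotation L₁/(3EI) + L₂/(3EI) = 5.333/EI.
Slope continuity at B: θ_0 = M_B·5.333/EI, so M_B = 1194/5.333 = 223.9 kN·m (hogging).
Span BC, ΣM about C: R_B^{BC}·8 = 704.8 + 223.9, so R_B^{BC} = 116.1 kN and R_C = 211.2 − 116.1 = 95.16 kN.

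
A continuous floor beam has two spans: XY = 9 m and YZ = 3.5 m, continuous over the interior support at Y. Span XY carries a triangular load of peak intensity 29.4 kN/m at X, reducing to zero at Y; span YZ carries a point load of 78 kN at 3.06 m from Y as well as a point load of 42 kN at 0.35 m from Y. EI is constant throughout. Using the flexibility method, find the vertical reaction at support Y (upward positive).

Release continuity at Y by inserting a hinge; the redundant is the internal moment M_Y. The primary structure is two simply-supported spans XY and YZ.
Rotations at Y on the released spans (each span's end-slope, ×1/EI):
  span XY: triangular load, peak 29.4: 7w₀L³/(360EI) = 416.7/EI
  span YZ: point load 78 at a = 3.06: Pab(L + b)/(6LEI) = 19.7/EI
  span YZ: point load 42 at a = 0.35: Pab(L + b)/(6LEI) = 14.66/EI
  relative rotation θ_0 = (416.7 + 34.37)/EI = 451.1/EI
A unit hogging moment at Y produces rotation L₁/(3EI) + L₂/(3EI) = 4.167/EI.
Slope continuity at Y: θ_0 = M_Y·4.167/EI, so M_Y = 451.1/4.167 = 108.3 kN·m (hogging).
Span XY, ΣM about X with M_Y applied at Y: R_Y^{XY}·9 = 396.9 + 108.3, so R_Y^{XY} = 56.13 kN and R_X = 132.3 − 56.13 = 76.17 kN.
Span YZ, ΣM about Z: R_Y^{YZ}·3.5 = 166.6 + 108.3, so R_Y^{YZ} = 78.54 kN and R_Z = 120 − 78.54 = 41.46 kN.
R_Y = 56.13 + 78.54 = 134.7 kN.

R_Y = 134.7 kN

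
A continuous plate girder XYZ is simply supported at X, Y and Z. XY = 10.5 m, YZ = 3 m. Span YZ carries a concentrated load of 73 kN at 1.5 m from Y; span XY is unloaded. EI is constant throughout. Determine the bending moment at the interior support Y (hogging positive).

Take M_Y as the redundant. Released structure: two simple spans XY and YZ with a hinge at Y.
End slopes at the hinge Y, treating each span as simply supported:
  span YZ: point load 73 at a = 1.5: Pab(L + b)/(6LEI) = 41.06/EI
  relative rotation θ_0 = (0 + 41.06)/EI = 41.06/EI
A unit hogging moment at Y produces rotation L₁/(3EI) + L₂/(3EI) = 4.5/EI.
Slope continuity at Y: θ_0 = M_Y·4.5/EI, so M_Y = 41.06/4.5 = 9.125 kN·m (hogging).

M_Y = 9.125 kN·m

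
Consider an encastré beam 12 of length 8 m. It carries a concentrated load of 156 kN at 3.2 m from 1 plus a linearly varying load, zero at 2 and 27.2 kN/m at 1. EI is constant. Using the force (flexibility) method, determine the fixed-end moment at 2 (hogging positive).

M_2 = 177.8 kN·m

Release both end moments; the primary structure is a simply-supported span 12 with redundants M_1 and M_2.
On the primary (simply-supported) span, the end slopes from the loading are:
  at 1: point load 156 at a = 3.2: Pab(L + b)/(6LEI) = 639/EI
  at 2: point load 156 at a = 3.2: Pab(L + a)/(6LEI) = 559.1/EI
  at 1: triangular load, peak 27.2: w₀L³/(45EI) = 309.5/EI
  at 2: triangular load, peak 27.2: 7w₀L³/(360EI) = 270.8/EI
  θ_10 = 948.5/EI,  θ_20 = 829.9/EI
Flexibility coefficients: a unit moment at one end gives L/(3EI) there and L/(6EI) at the far end, so f₁₁ = f₂₂ = 2.667/EI and f₁₂ = f₂₁ = 1.333/EI.
Compatibility — zero rotation at each built-in end:
  2.667 M_1 + 1.333 M_2 = 948.5
  1.333 M_1 + 2.667 M_2 = 829.9
Solving the pair gives M_1 = 266.8 kN·m and M_2 = 177.8 kN·m (hogging).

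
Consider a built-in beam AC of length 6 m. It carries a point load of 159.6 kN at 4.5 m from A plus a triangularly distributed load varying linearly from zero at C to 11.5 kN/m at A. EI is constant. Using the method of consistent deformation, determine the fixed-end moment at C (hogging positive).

M_C = 148.5 kN·m

Release both end moments; the primary structure is a simply-supported span AC with redundants M_A and M_C.
End rotations of the released simple span under the applied load (×1/EI):
  at A: point load 159.6 at a = 4.5: Pab(L + b)/(6LEI) = 224.4/EI
  at C: point load 159.6 at a = 4.5: Pab(L + a)/(6LEI) = 314.2/EI
  at A: triangular load, peak 11.5: w₀L³/(45EI) = 55.2/EI
  at C: triangular load, peak 11.5: 7w₀L³/(360EI) = 48.3/EI
  θ_A0 = 279.6/EI,  θ_C0 = 362.5/EI
Flexibility coefficients: a unit moment at one end gives L/(3EI) there and L/(6EI) at the far end, so f₁₁ = f₂₂ = 2/EI and f₁₂ = f₂₁ = 1/EI.
Compatibility — zero rotation at each built-in end:
  2 M_A + 1 M_C = 279.6
  1 M_A + 2 M_C = 362.5
Solving the pair gives M_A = 65.59 kN·m and M_C = 148.5 kN·m (hogging).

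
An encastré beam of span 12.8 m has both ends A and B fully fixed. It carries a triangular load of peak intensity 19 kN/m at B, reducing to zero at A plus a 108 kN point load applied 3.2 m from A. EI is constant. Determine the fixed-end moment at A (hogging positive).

M_A = 298.2 kN·m

Release both end moments; the primary structure is a simply-supported span AB with redundants M_A and M_B.
Simple-span end rotations at A and B under the given loads:
  at A: triangular load, peak 19: 7w₀L³/(360EI) = 774.8/EI
  at B: triangular load, peak 19: w₀L³/(45EI) = 885.5/EI
  at A: point load 108 at a = 3.2: Pab(L + b)/(6LEI) = 967.7/EI
  at B: point load 108 at a = 3.2: Pab(L + a)/(6LEI) = 691.2/EI
  θ_A0 = 1742/EI,  θ_B0 = 1577/EI
Flexibility coefficients: a unit moment at one end gives L/(3EI) there and L/(6EI) at the far end, so f₁₁ = f₂₂ = 4.267/EI and f₁₂ = f₂₁ = 2.133/EI.
Compatibility — zero rotation at each built-in end:
  4.267 M_A + 2.133 M_B = 1742
  2.133 M_A + 4.267 M_B = 1577
Solving the pair gives M_A = 298.2 kN·m and M_B = 220.4 kN·m (hogging).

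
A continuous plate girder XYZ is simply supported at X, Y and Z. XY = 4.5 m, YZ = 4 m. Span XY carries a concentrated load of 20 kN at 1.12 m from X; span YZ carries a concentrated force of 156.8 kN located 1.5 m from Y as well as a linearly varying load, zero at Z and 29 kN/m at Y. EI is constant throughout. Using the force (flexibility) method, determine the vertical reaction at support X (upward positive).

Take M_Y as the redundant. Released structure: two simple spans XY and YZ with a hinge at Y.
Rotations at Y on the released spans (each span's end-slope, ×1/EI):
  span XY: point load 20 at a = 1.12: Pab(L + a)/(6LEI) = 15.76/EI
  span YZ: point load 156.8 at a = 1.5: Pab(L + b)/(6LEI) = 159.2/EI
  span YZ: triangular load, peak 29: w₀L³/(45EI) = 41.24/EI
  relative rotation θ_0 = (15.76 + 200.5)/EI = 216.3/EI
A unit hogging moment at Y produces rotation L₁/(3EI) + L₂/(3EI) = 2.833/EI.
Slope continuity at Y: θ_0 = M_Y·2.833/EI, so M_Y = 216.3/2.833 = 76.32 kN·m (hogging).
Span XY, ΣM about X with M_Y applied at Y: R_Y^{XY}·4.5 = 22.4 + 76.32, so R_Y^{XY} = 21.94 kN and R_X = 20 − 21.94 = -1.939 kN.

R_X = -1.939 kN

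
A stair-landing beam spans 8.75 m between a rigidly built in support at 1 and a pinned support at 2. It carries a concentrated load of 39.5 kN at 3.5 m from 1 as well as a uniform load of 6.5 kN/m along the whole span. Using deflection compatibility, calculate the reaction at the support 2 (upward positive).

Release the roller at 2. Primary structure: cantilever fixed at 1.
Deflection at 2 on the released cantilever, summing each load's contribution:
  point load 39.5 at a = 3.5: Pa²(3L − a)/(6EI) = 1835/EI
  UDL 6.5: wL⁴/(8EI) = 4763/EI
  δ_0 = 6597/EI
Flexibility coefficient — unit upward force at 2: δ_{22} = L³/(3EI) = 223.3/EI.
Compatibility at 2: δ_0 − R_2·δ_{22} = 0, so R_2 = 6597/223.3 = 29.54 kN.

R_2 = 29.54 kN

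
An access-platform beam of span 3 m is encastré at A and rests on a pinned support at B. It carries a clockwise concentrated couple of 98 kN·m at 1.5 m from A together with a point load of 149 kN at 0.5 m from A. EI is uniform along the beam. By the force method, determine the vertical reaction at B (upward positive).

Remove the prop at B; the released (primary) structure is a cantilever built in at A.
Primary-structure tip deflection at B by superposition:
  clockwise couple 98 at a = 1.5: M₀a(2L − a)/(2EI) = 330.8/EI
  point load 149 at a = 0.5: Pa²(3L − a)/(6EI) = 52.77/EI
  δ_0 = 383.5/EI
Flexibility coefficient — unit upward force at B: δ_{BB} = L³/(3EI) = 9/EI.
Compatibility at B: δ_0 − R_B·δ_{BB} = 0, so R_B = 383.5/9 = 42.61 kN.

R_B = 42.61 kN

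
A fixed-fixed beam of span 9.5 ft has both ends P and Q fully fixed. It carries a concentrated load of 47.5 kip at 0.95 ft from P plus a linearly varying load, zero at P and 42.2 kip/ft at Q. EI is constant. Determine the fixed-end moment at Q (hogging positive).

M_Q = 194.5 kip·ft

Take the two fixed-end moments M_P, M_Q as redundants; the released structure is the simple span PQ.
On the primary (simply-supported) span, the end slopes from the loading are:
  at P: point load 47.5 at a = 0.95: Pab(L + b)/(6LEI) = 122.2/EI
  at Q: point load 47.5 at a = 0.95: Pab(L + a)/(6LEI) = 70.73/EI
  at P: triangular load, peak 42.2: 7w₀L³/(360EI) = 703.5/EI
  at Q: triangular load, peak 42.2: w₀L³/(45EI) = 804/EI
  θ_P0 = 825.7/EI,  θ_Q0 = 874.8/EI
Flexibility coefficients: a unit moment at one end gives L/(3EI) there and L/(6EI) at the far end, so f₁₁ = f₂₂ = 3.167/EI and f₁₂ = f₂₁ = 1.583/EI.
Compatibility — zero rotation at each built-in end:
  3.167 M_P + 1.583 M_Q = 825.7
  1.583 M_P + 3.167 M_Q = 874.8
Solving the pair gives M_P = 163.5 kip·ft and M_Q = 194.5 kip·ft (hogging).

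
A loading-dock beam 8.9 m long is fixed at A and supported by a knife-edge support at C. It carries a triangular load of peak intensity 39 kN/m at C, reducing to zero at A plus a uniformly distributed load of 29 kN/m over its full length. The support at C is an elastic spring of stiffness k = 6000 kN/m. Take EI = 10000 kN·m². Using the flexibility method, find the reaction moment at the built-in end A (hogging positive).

M_A = 479.4 kN·m

Take the reaction at C as the redundant and release it; the primary structure is a cantilever fixed at A.
Free-end deflection of the primary structure under the applied loading (downward +):
  triangular load, peak 39 at the free end: 11w₀L⁴/(120EI) = 22430/EI
  UDL 29: wL⁴/(8EI) = 22744/EI
  δ_0 = 45174/EI
Flexibility coefficient — unit upward force at C: δ_{CC} = L³/(3EI) = 235/EI.
With EI = 10000 kN·m²: δ_0 = 4.5174 m and δ_{CC} = 0.023499 m/kN.
Compatibility — the spring shortens by R_C/k under the reaction it provides: δ_0 − R_C·δ_{CC} = R_C/k. With 1/k = 0.000167 m/kN, R_C = δ_0 / (δ_{CC} + 1/k) = 4.5174 / (0.023499 + 0.000167) = 190.9 kN.
Moment equilibrium about A: M_A = Σ(load moments about A) − R_C·L = 2178 − 190.9×8.9 = 479.4 kN·m.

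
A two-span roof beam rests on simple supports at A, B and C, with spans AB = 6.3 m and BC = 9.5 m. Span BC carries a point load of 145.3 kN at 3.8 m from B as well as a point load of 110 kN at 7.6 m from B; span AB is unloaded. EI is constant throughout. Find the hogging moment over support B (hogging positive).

M_B = 219.7 kN·m

Release continuity at B by inserting a hinge; the redundant is the internal moment M_B. The primary structure is two simply-supported spans AB and BC.
End slopes at the hinge B, treating each span as simply supported:
  span BC: point load 145.3 at a = 3.8: Pab(L + b)/(6LEI) = 839.3/EI
  span BC: point load 110 at a = 7.6: Pab(L + b)/(6LEI) = 317.7/EI
  relative rotation θ_0 = (0 + 1157)/EI = 1157/EI
A unit hogging moment at B produces rotation L₁/(3EI) + L₂/(3EI) = 5.267/EI.
Compatibility: M_B·(L₁+L₂)/(3EI) = θ_0, giving M_B = 219.7 kN·m (hogging).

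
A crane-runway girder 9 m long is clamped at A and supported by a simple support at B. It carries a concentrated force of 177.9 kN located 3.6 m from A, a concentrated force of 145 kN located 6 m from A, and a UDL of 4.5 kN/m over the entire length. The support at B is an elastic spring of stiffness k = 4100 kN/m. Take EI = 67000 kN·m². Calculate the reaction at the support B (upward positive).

R_B = 119.3 kN

Take the reaction at B as the redundant and release it; the primary structure is a cantilever fixed at A.
Downward deflection at the released point B due to the loads:
  point load 177.9 at a = 3.6: Pa²(3L − a)/(6EI) = 8992/EI
  point load 145 at a = 6: Pa²(3L − a)/(6EI) = 18270/EI
  UDL 4.5: wL⁴/(8EI) = 3691/EI
  δ_0 = 30952/EI
Flexibility coefficient — unit upward force at B: δ_{BB} = L³/(3EI) = 243/EI.
With EI = 67000 kN·m²: δ_0 = 0.46198 m and δ_{BB} = 0.003627 m/kN.
Compatibility — the spring shortens by R_B/k under the reaction it provides: δ_0 − R_B·δ_{BB} = R_B/k. With 1/k = 0.000244 m/kN, R_B = δ_0 / (δ_{BB} + 1/k) = 0.46198 / (0.003627 + 0.000244) = 119.3 kN.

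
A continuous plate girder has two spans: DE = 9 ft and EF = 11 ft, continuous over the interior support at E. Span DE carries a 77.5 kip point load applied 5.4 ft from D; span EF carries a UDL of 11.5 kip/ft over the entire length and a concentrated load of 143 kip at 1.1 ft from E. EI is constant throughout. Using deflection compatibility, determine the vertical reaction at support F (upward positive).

R_F = 56.65 kip

Release continuity at E by inserting a hinge; the redundant is the internal moment M_E. The primary structure is two simply-supported spans DE and EF.
Discontinuity in slope at E on the released structure — sum the simple-span end rotations:
  span DE: point load 77.5 at a = 5.4: Pab(L + a)/(6LEI) = 401.8/EI
  span EF: UDL 11.5: wL³/(24EI) = 637.8/EI
  span EF: point load 143 at a = 1.1: Pab(L + b)/(6LEI) = 493.1/EI
  relative rotation θ_0 = (401.8 + 1131)/EI = 1533/EI
A unit hogging moment at E produces rotation L₁/(3EI) + L₂/(3EI) = 6.667/EI.
Compatibility: M_E·(L₁+L₂)/(3EI) = θ_0, giving M_E = 229.9 kip·ft (hogging).
Span EF, ΣM about F: R_E^{EF}·11 = 2111 + 229.9, so R_E^{EF} = 212.8 kip and R_F = 269.5 − 212.8 = 56.65 kip.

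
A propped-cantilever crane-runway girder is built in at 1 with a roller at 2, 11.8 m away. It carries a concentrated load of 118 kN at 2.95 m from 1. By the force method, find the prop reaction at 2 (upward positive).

Remove the prop at 2; the released (primary) structure is a cantilever built in at 1.
Downward deflection at the released point 2 due to the loads:
  point load 118 at a = 2.95: Pa²(3L − a)/(6EI) = 5554/EI
Flexibility coefficient — unit upward force at 2: δ_{22} = L³/(3EI) = 547.7/EI.
Compatibility at 2: δ_0 − R_2·δ_{22} = 0, so R_2 = 5554/547.7 = 10.14 kN.

R_2 = 10.14 kN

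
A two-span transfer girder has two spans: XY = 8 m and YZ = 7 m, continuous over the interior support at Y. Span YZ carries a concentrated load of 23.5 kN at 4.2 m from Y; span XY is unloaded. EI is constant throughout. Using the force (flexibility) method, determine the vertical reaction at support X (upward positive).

Insert a hinge at Y; M_Y is the redundant, and each span becomes simply supported.
Discontinuity in slope at Y on the released structure — sum the simple-span end rotations:
  span YZ: point load 23.5 at a = 4.2: Pab(L + b)/(6LEI) = 64.48/EI
  relative rotation θ_0 = (0 + 64.48)/EI = 64.48/EI
A unit hogging moment at Y produces rotation L₁/(3EI) + L₂/(3EI) = 5/EI.
Slope continuity at Y: θ_0 = M_Y·5/EI, so M_Y = 64.48/5 = 12.9 kN·m (hogging).
Span XY, ΣM about X with M_Y applied at Y: R_Y^{XY}·8 = 0 + 12.9, so R_Y^{XY} = 1.612 kN and R_X = 0 − 1.612 = -1.612 kN.

R_X = -1.612 kN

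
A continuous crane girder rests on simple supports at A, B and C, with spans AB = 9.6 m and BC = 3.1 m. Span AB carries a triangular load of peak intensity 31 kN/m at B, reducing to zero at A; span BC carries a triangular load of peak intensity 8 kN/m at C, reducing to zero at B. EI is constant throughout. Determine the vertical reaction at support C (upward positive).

Take M_B as the redundant. Released structure: two simple spans AB and BC with a hinge at B.
Rotations at B on the released spans (each span's end-slope, ×1/EI):
  span AB: triangular load, peak 31: w₀L³/(45EI) = 609.5/EI
  span BC: triangular load, peak 8: 7w₀L³/(360EI) = 4.634/EI
  relative rotation θ_0 = (609.5 + 4.634)/EI = 614.1/EI
A unit hogging moment at B produces rotation L₁/(3EI) + L₂/(3EI) = 4.233/EI.
Slope continuity at B: θ_0 = M_B·4.233/EI, so M_B = 614.1/4.233 = 145.1 kN·m (hogging).
Span BC, ΣM about C: R_B^{BC}·3.1 = 12.81 + 145.1, so R_B^{BC} = 50.93 kN and R_C = 12.4 − 50.93 = -38.53 kN.

R_C = -38.53 kN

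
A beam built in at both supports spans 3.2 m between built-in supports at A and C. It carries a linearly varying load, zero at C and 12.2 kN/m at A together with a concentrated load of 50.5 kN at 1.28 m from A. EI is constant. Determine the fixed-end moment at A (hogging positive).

M_A = 29.52 kN·m

Release both end moments; the primary structure is a simply-supported span AC with redundants M_A and M_C.
Simple-span end rotations at A and C under the given loads:
  at A: triangular load, peak 12.2: w₀L³/(45EI) = 8.884/EI
  at C: triangular load, peak 12.2: 7w₀L³/(360EI) = 7.773/EI
  at A: point load 50.5 at a = 1.28: Pab(L + b)/(6LEI) = 33.1/EI
  at C: point load 50.5 at a = 1.28: Pab(L + a)/(6LEI) = 28.96/EI
  θ_A0 = 41.98/EI,  θ_C0 = 36.73/EI
Flexibility coefficients: a unit moment at one end gives L/(3EI) there and L/(6EI) at the far end, so f₁₁ = f₂₂ = 1.067/EI and f₁₂ = f₂₁ = 0.5333/EI.
Compatibility — zero rotation at each built-in end:
  1.067 M_A + 0.5333 M_C = 41.98
  0.5333 M_A + 1.067 M_C = 36.73
Solving the pair gives M_A = 29.52 kN·m and M_C = 19.68 kN·m (hogging).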